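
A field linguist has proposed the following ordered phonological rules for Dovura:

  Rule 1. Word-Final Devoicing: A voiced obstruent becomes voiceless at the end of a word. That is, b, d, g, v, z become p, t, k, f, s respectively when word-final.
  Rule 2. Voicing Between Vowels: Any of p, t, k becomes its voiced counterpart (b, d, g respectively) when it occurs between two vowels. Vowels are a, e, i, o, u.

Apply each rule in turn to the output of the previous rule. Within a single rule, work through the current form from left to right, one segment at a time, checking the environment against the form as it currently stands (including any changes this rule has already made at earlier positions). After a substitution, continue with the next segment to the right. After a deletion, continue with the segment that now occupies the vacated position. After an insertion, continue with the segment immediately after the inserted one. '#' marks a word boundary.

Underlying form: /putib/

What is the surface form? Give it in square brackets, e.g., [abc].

[pudip]

Rule 1 Word-Final Devoicing: [putib] → [putip]
Rule 2 Voicing Between Vowels: [putip] → [pudip]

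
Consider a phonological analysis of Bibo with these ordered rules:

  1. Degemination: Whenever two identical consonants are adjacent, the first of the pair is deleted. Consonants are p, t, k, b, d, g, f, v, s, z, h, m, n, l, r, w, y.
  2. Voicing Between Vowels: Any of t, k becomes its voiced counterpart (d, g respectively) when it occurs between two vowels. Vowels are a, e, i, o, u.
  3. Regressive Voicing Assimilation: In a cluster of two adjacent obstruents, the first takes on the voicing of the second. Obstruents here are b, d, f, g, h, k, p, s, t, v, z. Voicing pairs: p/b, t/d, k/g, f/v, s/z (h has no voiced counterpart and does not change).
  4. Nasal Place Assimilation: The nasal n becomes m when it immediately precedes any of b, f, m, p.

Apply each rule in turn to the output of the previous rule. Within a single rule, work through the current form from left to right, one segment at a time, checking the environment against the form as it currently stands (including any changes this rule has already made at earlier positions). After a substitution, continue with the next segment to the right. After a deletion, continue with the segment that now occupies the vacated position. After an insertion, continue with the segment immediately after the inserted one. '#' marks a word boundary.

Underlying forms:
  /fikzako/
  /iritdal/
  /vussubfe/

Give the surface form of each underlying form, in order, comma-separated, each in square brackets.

[figzago], [iriddal], [vusupfe]

/fikzako/:
  1 Degemination: no change — [fikzako]
  2 Voicing Between Vowels: [fikzako] → [fikzago]
  3 Regressive Voicing Assimilation: [fikzago] → [figzago]
  4 Nasal Place Assimilation: no change — [figzago]
/iritdal/:
  1 Degemination: no change — [iritdal]
  2 Voicing Between Vowels: no change — [iritdal]
  3 Regressive Voicing Assimilation: [iritdal] → [iriddal]
  4 Nasal Place Assimilation: no change — [iriddal]
/vussubfe/:
  1 Degemination: [vussubfe] → [vusubfe]
  2 Voicing Between Vowels: no change — [vusubfe]
  3 Regressive Voicing Assimilation: [vusubfe] → [vusupfe]
  4 Nasal Place Assimilation: no change — [vusupfe]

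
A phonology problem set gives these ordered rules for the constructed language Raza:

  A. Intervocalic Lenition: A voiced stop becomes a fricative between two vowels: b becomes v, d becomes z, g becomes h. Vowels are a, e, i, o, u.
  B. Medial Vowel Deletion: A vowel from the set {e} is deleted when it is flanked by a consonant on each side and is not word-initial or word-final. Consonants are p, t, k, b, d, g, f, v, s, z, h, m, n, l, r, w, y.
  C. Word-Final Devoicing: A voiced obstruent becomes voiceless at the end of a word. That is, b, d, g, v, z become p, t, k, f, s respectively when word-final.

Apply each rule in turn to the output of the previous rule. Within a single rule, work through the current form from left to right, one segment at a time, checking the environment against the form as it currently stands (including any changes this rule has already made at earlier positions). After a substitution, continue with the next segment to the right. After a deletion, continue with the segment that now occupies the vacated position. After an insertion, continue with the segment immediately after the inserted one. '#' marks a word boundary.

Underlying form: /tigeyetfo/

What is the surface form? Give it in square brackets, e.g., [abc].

[tihytfo]

A Intervocalic Lenition: [tigeyetfo] → [tiheyetfo]
B Medial Vowel Deletion: [tiheyetfo] → [tihytfo]
C Word-Final Devoicing: no change — [tihytfo]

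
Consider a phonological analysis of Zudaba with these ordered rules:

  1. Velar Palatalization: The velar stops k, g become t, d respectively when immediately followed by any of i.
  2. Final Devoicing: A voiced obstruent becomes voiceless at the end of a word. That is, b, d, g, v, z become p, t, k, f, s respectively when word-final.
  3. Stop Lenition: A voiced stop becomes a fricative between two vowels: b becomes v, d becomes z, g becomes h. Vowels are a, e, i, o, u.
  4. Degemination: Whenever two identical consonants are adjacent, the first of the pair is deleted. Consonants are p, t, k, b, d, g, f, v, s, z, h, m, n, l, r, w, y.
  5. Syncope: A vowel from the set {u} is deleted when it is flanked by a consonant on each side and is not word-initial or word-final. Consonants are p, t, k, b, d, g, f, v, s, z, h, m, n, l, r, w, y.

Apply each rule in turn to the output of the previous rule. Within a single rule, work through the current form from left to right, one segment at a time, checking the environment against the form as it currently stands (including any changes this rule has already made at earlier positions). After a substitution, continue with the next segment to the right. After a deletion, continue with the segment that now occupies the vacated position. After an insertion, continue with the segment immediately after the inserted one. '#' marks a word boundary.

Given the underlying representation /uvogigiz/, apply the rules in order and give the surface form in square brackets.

1 Velar Palatalization: [uvogigiz] → [uvodidiz]
2 Final Devoicing: [uvodidiz] → [uvodidis]
3 Stop Lenition: [uvodidis] → [uvozizis]
4 Degemination: no change — [uvozizis]
5 Syncope: no change — [uvozizis]

[uvozizis]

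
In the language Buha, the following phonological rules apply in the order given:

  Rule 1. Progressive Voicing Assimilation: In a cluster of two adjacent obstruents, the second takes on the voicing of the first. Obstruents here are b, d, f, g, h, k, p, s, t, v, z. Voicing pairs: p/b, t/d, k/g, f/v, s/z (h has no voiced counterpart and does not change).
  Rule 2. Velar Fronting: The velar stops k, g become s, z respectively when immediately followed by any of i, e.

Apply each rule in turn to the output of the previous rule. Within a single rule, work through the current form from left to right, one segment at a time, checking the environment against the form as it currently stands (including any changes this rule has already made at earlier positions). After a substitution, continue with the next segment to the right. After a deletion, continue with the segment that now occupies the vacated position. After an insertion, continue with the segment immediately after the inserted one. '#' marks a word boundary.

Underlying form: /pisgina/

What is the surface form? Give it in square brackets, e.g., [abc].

[pissina]

Rule 1 Progressive Voicing Assimilation: [pisgina] → [piskina]
Rule 2 Velar Fronting: [piskina] → [pissina]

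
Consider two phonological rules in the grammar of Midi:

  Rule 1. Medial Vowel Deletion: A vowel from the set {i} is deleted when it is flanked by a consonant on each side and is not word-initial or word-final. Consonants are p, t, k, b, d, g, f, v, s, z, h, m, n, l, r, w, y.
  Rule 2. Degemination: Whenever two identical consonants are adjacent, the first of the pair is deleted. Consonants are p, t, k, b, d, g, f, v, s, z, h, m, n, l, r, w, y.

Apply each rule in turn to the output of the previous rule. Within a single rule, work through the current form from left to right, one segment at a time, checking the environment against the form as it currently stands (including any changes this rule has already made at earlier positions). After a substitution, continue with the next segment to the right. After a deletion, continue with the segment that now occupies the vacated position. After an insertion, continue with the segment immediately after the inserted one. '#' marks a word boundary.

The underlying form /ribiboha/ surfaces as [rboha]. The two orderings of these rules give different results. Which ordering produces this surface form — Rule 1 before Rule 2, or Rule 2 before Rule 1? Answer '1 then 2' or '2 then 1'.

Order 1 then 2:
  1 Medial Vowel Deletion: [ribiboha] → [rbboha]
  2 Degemination: [rbboha] → [rboha]
  result: [rboha]
Order 2 then 1:
  2 Degemination: no change — [ribiboha]
  1 Medial Vowel Deletion: [ribiboha] → [rbboha]
  result: [rbboha]

1 then 2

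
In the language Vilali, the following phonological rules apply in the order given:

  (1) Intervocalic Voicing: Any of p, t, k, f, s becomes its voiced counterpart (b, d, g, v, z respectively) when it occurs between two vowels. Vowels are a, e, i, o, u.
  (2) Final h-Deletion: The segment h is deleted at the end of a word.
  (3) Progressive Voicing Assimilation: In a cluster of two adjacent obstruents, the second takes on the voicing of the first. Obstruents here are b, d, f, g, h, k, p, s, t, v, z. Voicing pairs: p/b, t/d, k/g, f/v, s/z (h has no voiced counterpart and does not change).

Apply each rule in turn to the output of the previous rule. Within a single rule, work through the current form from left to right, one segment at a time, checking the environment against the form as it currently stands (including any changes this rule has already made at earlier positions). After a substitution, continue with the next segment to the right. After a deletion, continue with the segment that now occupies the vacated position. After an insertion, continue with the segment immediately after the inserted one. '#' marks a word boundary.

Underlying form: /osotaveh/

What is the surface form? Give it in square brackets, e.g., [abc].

(1) Intervocalic Voicing: [osotaveh] → [ozodaveh]
(2) Final h-Deletion: [ozodaveh] → [ozodave]
(3) Progressive Voicing Assimilation: no change — [ozodave]

[ozodave]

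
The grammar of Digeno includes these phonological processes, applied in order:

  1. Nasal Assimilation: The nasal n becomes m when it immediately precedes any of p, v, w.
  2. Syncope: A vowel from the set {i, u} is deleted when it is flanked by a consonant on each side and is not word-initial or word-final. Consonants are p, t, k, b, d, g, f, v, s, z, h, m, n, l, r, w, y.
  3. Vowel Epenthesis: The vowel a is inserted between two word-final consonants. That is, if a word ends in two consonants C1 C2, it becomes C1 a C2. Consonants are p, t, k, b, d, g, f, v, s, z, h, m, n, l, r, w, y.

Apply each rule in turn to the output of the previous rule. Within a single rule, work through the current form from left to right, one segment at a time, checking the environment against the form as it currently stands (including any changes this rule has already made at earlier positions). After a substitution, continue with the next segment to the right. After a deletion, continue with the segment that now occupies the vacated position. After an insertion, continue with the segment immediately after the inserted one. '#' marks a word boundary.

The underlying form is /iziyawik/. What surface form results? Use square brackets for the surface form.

1 Nasal Assimilation: no change — [iziyawik]
2 Syncope: [iziyawik] → [izyawk]
3 Vowel Epenthesis: [izyawk] → [izyawak]

[izyawak]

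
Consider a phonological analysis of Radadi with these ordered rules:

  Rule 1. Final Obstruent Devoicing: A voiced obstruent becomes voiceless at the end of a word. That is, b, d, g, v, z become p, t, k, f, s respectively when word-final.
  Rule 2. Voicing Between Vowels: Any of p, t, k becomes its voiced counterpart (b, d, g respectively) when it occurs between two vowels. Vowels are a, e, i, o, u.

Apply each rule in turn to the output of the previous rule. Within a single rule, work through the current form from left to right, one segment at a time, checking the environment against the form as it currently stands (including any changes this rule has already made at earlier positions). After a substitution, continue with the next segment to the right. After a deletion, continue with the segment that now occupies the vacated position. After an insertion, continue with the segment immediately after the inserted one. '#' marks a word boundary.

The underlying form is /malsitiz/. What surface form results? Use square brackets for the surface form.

[malsidis]

Rule 1 Final Obstruent Devoicing: [malsitiz] → [malsitis]
Rule 2 Voicing Between Vowels: [malsitis] → [malsidis]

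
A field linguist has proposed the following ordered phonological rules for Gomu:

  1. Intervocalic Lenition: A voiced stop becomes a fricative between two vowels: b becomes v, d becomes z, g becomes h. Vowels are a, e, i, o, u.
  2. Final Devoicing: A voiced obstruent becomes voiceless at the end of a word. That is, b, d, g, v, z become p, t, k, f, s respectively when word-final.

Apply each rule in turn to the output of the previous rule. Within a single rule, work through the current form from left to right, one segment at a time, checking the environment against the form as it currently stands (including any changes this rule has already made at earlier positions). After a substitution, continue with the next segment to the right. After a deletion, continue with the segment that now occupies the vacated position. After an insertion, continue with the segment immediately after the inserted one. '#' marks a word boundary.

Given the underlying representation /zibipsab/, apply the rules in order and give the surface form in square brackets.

[zivipsap]

1 Intervocalic Lenition: [zibipsab] → [zivipsab]
2 Final Devoicing: [zivipsab] → [zivipsap]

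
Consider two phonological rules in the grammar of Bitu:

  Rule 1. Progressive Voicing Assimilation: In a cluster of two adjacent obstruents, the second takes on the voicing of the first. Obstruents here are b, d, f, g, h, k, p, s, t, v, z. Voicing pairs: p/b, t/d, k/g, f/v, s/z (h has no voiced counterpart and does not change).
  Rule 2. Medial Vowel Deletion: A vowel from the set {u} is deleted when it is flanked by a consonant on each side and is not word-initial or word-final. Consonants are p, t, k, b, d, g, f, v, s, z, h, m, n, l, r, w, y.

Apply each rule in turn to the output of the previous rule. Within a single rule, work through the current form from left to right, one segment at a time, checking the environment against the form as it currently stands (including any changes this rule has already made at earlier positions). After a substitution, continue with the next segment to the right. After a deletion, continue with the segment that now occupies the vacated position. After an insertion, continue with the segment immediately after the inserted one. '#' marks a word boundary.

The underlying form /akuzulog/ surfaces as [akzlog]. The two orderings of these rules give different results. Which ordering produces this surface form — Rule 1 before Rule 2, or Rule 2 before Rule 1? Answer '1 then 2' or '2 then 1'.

1 then 2

Order 1 then 2:
  1 Progressive Voicing Assimilation: no change — [akuzulog]
  2 Medial Vowel Deletion: [akuzulog] → [akzlog]
  result: [akzlog]
Order 2 then 1:
  2 Medial Vowel Deletion: [akuzulog] → [akzlog]
  1 Progressive Voicing Assimilation: [akzlog] → [akslog]
  result: [akslog]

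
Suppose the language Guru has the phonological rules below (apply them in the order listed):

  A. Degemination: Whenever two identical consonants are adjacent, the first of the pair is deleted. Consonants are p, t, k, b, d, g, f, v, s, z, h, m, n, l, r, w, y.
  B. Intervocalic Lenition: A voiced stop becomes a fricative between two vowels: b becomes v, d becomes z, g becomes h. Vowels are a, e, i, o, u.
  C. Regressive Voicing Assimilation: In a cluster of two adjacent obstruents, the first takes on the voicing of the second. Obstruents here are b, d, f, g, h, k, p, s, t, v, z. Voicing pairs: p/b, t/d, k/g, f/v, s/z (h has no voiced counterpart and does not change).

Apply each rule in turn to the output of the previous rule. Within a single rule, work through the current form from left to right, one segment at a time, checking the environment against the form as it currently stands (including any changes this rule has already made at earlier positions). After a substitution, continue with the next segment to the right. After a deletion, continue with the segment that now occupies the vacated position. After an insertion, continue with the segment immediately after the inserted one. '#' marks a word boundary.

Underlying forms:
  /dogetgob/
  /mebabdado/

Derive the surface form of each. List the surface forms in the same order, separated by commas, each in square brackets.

/dogetgob/:
  A Degemination: no change — [dogetgob]
  B Intervocalic Lenition: [dogetgob] → [dohetgob]
  C Regressive Voicing Assimilation: [dohetgob] → [dohedgob]
/mebabdado/:
  A Degemination: no change — [mebabdado]
  B Intervocalic Lenition: [mebabdado] → [mevabdazo]
  C Regressive Voicing Assimilation: no change — [mevabdazo]

[dohedgob], [mevabdazo]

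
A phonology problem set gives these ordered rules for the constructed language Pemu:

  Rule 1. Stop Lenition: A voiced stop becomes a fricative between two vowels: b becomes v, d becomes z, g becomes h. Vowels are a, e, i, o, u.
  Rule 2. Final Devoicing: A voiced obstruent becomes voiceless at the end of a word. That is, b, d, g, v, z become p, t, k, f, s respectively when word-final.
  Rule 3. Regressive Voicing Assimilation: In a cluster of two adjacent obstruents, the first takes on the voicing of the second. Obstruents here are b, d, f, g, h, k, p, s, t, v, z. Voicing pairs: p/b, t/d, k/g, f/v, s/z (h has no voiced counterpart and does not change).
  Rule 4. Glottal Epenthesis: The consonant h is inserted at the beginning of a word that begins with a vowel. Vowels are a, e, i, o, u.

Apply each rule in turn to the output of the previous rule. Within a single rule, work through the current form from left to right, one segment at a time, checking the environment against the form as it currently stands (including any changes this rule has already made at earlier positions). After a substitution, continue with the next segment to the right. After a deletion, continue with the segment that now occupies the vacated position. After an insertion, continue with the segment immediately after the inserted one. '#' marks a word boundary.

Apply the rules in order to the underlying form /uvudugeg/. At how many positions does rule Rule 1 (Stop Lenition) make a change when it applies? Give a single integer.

2

Rule 1 Stop Lenition: [uvudugeg] → [uvuzuheg]
Rule 2 Final Devoicing: [uvuzuheg] → [uvuzuhek]
Rule 3 Regressive Voicing Assimilation: no change — [uvuzuhek]
Rule 4 Glottal Epenthesis: [uvuzuhek] → [huvuzuhek]
Rule Rule 1 changed 2 position(s).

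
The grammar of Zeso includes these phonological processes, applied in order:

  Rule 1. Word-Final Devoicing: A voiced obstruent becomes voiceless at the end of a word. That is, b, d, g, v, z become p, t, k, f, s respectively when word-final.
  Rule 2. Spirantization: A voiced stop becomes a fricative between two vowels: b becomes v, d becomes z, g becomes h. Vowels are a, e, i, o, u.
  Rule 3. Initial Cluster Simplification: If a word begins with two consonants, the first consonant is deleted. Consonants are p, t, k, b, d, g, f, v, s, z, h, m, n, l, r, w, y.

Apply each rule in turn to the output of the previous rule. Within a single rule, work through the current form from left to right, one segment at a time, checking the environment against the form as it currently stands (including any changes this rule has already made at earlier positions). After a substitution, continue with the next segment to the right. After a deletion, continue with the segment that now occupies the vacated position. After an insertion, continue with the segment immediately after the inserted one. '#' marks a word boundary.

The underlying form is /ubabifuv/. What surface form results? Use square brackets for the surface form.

Rule 1 Word-Final Devoicing: [ubabifuv] → [ubabifuf]
Rule 2 Spirantization: [ubabifuf] → [uvavifuf]
Rule 3 Initial Cluster Simplification: no change — [uvavifuf]

[uvavifuf]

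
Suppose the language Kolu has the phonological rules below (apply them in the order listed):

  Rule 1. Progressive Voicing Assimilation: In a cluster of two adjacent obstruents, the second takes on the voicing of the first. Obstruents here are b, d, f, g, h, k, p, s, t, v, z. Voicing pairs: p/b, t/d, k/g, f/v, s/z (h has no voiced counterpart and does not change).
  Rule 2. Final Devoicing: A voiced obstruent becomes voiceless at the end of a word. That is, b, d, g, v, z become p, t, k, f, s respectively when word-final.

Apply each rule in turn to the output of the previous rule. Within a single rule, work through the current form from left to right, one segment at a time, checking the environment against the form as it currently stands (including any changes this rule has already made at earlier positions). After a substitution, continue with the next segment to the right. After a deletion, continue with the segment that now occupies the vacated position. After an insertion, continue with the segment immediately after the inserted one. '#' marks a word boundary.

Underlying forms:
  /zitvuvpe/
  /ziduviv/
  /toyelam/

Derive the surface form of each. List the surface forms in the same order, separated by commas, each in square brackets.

[zitfuvbe], [ziduvif], [toyelam]

/zitvuvpe/:
  Rule 1 Progressive Voicing Assimilation: [zitvuvpe] → [zitfuvbe]
  Rule 2 Final Devoicing: no change — [zitfuvbe]
/ziduviv/:
  Rule 1 Progressive Voicing Assimilation: no change — [ziduviv]
  Rule 2 Final Devoicing: [ziduviv] → [ziduvif]
/toyelam/:
  Rule 1 Progressive Voicing Assimilation: no change — [toyelam]
  Rule 2 Final Devoicing: no change — [toyelam]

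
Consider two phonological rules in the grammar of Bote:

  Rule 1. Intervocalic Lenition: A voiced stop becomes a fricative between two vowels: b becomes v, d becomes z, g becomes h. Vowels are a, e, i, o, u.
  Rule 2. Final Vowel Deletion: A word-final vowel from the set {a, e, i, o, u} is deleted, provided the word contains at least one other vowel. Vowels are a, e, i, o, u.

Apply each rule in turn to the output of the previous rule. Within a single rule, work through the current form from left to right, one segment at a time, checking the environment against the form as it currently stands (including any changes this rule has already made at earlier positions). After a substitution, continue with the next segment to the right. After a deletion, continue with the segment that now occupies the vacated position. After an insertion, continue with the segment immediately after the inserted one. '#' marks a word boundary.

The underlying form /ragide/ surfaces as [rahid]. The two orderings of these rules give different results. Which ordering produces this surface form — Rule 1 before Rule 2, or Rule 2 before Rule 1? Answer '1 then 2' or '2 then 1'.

Order 1 then 2:
  1 Intervocalic Lenition: [ragide] → [rahize]
  2 Final Vowel Deletion: [rahize] → [rahiz]
  result: [rahiz]
Order 2 then 1:
  2 Final Vowel Deletion: [ragide] → [ragid]
  1 Intervocalic Lenition: [ragid] → [rahid]
  result: [rahid]

2 then 1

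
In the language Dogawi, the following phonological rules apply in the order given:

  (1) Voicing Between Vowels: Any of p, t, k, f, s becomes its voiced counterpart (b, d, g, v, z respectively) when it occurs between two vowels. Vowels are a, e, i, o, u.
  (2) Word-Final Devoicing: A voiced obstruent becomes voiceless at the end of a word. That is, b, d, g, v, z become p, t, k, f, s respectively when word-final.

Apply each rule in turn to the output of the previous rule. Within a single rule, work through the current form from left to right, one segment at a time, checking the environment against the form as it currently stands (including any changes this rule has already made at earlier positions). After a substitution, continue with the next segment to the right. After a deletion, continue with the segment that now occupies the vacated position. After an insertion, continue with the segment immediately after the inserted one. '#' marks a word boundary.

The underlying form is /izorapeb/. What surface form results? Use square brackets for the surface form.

[izorabep]

(1) Voicing Between Vowels: [izorapeb] → [izorabeb]
(2) Word-Final Devoicing: [izorabeb] → [izorabep]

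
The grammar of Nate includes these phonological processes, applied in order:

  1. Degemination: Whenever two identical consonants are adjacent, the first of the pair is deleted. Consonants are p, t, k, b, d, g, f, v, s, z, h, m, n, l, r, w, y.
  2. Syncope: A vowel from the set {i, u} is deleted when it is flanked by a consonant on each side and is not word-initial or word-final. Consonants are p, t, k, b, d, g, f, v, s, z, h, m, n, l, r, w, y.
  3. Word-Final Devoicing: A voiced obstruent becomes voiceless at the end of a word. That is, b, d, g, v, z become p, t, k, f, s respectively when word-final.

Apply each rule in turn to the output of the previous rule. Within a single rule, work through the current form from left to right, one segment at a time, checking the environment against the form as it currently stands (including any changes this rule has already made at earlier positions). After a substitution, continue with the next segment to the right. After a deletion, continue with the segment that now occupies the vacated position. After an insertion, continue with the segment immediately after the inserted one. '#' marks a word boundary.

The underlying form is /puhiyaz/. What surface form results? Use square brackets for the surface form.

[phyas]

1 Degemination: no change — [puhiyaz]
2 Syncope: [puhiyaz] → [phyaz]
3 Word-Final Devoicing: [phyaz] → [phyas]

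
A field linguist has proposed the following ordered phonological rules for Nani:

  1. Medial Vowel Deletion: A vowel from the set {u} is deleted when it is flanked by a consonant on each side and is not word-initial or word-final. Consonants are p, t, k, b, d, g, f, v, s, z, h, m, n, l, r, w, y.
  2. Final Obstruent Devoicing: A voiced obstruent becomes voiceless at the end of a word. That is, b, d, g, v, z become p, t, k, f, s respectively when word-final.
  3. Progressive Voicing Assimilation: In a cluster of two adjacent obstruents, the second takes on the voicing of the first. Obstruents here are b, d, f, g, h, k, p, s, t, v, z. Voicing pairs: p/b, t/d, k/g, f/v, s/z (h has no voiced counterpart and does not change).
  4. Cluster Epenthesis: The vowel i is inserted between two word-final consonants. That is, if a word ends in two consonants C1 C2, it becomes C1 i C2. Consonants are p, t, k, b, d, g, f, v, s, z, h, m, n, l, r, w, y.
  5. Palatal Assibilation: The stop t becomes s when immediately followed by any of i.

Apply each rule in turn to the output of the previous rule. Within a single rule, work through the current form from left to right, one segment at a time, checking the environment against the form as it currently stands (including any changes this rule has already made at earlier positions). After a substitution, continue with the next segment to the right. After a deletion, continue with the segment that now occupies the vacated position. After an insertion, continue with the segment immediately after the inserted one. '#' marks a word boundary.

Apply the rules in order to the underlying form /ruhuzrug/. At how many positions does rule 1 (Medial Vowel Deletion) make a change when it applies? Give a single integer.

1 Medial Vowel Deletion: [ruhuzrug] → [rhzrg]
2 Final Obstruent Devoicing: [rhzrg] → [rhzrk]
3 Progressive Voicing Assimilation: [rhzrk] → [rhsrk]
4 Cluster Epenthesis: [rhsrk] → [rhsrik]
5 Palatal Assibilation: no change — [rhsrik]
Rule 1 changed 3 position(s).

3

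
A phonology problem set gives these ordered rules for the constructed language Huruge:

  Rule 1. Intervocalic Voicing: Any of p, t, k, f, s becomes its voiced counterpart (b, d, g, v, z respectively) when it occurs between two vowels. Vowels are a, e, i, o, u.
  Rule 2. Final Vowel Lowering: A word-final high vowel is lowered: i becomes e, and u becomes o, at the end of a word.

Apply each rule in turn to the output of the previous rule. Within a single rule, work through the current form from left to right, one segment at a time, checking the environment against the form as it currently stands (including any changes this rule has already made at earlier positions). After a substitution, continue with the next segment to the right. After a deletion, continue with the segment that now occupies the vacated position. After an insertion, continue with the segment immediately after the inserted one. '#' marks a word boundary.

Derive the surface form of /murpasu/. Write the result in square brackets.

Rule 1 Intervocalic Voicing: [murpasu] → [murpazu]
Rule 2 Final Vowel Lowering: [murpazu] → [murpazo]

[murpazo]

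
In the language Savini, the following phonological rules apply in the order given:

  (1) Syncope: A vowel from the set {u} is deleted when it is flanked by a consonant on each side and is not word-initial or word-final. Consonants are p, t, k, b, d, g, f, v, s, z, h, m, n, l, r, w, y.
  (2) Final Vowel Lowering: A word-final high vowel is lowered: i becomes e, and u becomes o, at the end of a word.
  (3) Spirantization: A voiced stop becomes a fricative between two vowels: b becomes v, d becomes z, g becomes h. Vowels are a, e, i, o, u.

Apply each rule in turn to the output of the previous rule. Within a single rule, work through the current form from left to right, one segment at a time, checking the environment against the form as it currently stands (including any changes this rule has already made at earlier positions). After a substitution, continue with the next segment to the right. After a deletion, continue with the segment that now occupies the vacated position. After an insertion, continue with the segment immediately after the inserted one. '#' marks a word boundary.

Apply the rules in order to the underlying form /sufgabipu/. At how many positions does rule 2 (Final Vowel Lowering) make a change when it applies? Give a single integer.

(1) Syncope: [sufgabipu] → [sfgabipu]
(2) Final Vowel Lowering: [sfgabipu] → [sfgabipo]
(3) Spirantization: [sfgabipo] → [sfgavipo]
Rule 2 changed 1 position(s).

1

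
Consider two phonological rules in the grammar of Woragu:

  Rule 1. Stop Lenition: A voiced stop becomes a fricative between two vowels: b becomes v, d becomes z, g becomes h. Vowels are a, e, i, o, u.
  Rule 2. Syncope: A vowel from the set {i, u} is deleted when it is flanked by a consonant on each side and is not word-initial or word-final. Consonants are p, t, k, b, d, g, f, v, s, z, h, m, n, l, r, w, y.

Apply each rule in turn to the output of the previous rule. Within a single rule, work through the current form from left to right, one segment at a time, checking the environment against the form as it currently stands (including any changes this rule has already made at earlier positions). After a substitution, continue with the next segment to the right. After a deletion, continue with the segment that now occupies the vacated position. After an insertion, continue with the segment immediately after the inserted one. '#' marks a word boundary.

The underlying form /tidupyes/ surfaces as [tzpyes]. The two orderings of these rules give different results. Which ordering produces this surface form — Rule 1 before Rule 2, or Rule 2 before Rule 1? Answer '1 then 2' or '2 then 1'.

Order 1 then 2:
  1 Stop Lenition: [tidupyes] → [tizupyes]
  2 Syncope: [tizupyes] → [tzpyes]
  result: [tzpyes]
Order 2 then 1:
  2 Syncope: [tidupyes] → [tdpyes]
  1 Stop Lenition: no change — [tdpyes]
  result: [tdpyes]

1 then 2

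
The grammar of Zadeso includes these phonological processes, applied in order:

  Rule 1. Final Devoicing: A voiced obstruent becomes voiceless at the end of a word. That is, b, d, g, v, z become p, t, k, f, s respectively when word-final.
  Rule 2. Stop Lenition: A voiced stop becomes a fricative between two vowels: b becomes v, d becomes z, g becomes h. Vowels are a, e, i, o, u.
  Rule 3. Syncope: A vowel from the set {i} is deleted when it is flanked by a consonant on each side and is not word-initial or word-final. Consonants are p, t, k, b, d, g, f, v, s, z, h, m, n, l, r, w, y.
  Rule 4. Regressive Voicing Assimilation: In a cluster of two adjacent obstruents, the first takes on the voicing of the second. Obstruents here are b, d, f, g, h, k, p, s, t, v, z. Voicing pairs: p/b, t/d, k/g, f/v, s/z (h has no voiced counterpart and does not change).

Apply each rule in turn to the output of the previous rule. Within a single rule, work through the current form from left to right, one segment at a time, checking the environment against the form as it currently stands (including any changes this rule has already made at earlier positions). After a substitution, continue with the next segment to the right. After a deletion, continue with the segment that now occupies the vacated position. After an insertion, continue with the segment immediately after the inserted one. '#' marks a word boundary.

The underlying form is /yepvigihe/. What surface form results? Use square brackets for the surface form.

Rule 1 Final Devoicing: no change — [yepvigihe]
Rule 2 Stop Lenition: [yepvigihe] → [yepvihihe]
Rule 3 Syncope: [yepvihihe] → [yepvhhe]
Rule 4 Regressive Voicing Assimilation: [yepvhhe] → [yebfhhe]

[yebfhhe]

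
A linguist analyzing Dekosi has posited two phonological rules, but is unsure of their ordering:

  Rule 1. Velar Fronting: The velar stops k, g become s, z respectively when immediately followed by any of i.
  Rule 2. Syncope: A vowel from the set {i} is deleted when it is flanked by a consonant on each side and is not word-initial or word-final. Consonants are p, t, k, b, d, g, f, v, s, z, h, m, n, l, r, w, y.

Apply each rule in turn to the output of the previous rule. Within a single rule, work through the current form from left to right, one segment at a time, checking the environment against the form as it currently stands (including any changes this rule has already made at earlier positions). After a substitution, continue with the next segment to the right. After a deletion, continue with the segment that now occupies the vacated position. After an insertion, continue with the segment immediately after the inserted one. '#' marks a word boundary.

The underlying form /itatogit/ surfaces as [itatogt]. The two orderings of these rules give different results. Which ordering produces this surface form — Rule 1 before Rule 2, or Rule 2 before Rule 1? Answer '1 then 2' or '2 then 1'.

Order 1 then 2:
  1 Velar Fronting: [itatogit] → [itatozit]
  2 Syncope: [itatozit] → [itatozt]
  result: [itatozt]
Order 2 then 1:
  2 Syncope: [itatogit] → [itatogt]
  1 Velar Fronting: no change — [itatogt]
  result: [itatogt]

2 then 1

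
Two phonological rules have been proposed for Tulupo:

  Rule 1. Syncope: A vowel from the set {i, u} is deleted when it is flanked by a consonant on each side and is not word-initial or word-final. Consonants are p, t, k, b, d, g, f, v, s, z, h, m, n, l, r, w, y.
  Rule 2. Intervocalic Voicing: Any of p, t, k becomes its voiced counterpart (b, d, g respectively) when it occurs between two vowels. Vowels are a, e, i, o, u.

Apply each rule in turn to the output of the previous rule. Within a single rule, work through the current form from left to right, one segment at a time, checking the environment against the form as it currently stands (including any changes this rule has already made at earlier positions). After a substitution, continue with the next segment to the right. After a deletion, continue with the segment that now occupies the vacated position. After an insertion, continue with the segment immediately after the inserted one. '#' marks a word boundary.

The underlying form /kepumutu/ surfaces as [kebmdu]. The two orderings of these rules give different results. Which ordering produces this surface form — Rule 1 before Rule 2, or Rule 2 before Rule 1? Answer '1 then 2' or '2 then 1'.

Order 1 then 2:
  1 Syncope: [kepumutu] → [kepmtu]
  2 Intervocalic Voicing: no change — [kepmtu]
  result: [kepmtu]
Order 2 then 1:
  2 Intervocalic Voicing: [kepumutu] → [kebumudu]
  1 Syncope: [kebumudu] → [kebmdu]
  result: [kebmdu]

2 then 1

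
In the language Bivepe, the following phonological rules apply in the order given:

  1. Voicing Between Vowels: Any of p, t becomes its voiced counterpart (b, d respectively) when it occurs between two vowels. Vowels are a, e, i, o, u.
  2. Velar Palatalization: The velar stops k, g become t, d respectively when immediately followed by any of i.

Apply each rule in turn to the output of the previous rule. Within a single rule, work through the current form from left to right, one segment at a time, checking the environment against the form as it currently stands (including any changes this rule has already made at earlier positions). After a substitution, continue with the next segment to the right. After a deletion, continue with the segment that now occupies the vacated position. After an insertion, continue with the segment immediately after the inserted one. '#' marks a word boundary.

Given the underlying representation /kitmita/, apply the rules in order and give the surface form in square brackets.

1 Voicing Between Vowels: [kitmita] → [kitmida]
2 Velar Palatalization: [kitmida] → [titmida]

[titmida]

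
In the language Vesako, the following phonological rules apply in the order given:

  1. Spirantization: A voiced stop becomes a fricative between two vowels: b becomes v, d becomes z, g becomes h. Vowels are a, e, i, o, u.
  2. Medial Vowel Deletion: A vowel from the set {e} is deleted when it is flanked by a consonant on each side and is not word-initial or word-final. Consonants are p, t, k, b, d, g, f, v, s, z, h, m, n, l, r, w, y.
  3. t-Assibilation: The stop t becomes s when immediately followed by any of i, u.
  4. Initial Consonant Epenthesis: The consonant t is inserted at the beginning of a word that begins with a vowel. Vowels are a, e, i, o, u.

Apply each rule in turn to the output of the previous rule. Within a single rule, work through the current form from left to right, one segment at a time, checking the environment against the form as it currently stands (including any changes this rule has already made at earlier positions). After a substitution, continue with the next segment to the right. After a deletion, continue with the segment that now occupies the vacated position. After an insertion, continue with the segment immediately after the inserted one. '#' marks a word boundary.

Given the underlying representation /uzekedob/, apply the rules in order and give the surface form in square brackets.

[tuzkzob]

1 Spirantization: [uzekedob] → [uzekezob]
2 Medial Vowel Deletion: [uzekezob] → [uzkzob]
3 t-Assibilation: no change — [uzkzob]
4 Initial Consonant Epenthesis: [uzkzob] → [tuzkzob]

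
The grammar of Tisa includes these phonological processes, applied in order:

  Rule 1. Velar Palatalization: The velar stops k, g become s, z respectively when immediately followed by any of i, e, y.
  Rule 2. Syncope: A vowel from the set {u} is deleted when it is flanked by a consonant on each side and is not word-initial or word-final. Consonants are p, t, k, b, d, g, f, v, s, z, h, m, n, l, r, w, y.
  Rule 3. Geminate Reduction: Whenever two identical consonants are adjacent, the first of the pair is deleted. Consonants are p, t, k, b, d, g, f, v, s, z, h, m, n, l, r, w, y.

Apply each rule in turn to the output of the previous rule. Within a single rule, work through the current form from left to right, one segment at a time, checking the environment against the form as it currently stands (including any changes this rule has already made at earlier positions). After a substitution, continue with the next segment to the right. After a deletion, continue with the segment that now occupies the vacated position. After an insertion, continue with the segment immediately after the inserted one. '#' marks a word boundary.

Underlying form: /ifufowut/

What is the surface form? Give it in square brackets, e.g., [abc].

[ifowt]

Rule 1 Velar Palatalization: no change — [ifufowut]
Rule 2 Syncope: [ifufowut] → [iffowt]
Rule 3 Geminate Reduction: [iffowt] → [ifowt]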